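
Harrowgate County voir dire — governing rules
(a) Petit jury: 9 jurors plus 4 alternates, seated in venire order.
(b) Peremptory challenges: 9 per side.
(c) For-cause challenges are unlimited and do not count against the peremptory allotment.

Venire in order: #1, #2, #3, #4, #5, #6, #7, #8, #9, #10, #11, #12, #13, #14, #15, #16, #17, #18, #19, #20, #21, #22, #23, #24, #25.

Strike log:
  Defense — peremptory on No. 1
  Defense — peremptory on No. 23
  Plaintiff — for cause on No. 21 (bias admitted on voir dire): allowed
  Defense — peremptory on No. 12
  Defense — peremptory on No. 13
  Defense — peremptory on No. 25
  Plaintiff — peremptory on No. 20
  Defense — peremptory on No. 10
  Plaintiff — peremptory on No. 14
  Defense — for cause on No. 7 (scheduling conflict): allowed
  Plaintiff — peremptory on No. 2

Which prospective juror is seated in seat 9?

Removed: #1, #2, #7, #10, #12, #13, #14, #20, #21, #23, #25.
Filling seats in venire order through position 9: #3, #4, #5, #6, #8, #9, #11, #15, #16.
So seat 9 is #16.

16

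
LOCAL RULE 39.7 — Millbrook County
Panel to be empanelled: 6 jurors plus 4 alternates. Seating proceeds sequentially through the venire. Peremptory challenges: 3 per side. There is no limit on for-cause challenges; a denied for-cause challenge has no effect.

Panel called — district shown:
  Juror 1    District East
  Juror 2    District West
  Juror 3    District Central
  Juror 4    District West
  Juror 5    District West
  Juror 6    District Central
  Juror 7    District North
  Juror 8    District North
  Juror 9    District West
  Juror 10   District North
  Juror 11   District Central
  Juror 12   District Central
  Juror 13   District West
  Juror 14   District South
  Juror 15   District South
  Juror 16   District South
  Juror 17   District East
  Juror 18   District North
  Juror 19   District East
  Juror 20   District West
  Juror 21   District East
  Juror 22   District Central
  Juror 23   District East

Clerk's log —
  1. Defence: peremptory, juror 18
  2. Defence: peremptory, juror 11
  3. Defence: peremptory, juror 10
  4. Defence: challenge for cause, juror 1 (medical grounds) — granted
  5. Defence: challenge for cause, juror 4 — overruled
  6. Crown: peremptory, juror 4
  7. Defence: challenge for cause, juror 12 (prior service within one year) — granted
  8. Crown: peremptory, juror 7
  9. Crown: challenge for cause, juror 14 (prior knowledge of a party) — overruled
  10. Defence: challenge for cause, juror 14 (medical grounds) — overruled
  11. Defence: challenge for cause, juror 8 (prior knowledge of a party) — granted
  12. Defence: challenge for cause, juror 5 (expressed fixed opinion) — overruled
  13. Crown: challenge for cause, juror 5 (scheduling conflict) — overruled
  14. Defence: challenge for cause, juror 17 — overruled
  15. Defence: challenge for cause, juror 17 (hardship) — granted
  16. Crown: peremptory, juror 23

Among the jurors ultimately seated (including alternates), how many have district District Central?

Removed: #1, #4, #7, #8, #10, #11, #12, #17, #18, #23.
Seated (10 incl. alternates): #2, #3, #5, #6, #9, #13, #14, #15, #16, #19.
Of those, in District Central: #3, #6 → 2.

2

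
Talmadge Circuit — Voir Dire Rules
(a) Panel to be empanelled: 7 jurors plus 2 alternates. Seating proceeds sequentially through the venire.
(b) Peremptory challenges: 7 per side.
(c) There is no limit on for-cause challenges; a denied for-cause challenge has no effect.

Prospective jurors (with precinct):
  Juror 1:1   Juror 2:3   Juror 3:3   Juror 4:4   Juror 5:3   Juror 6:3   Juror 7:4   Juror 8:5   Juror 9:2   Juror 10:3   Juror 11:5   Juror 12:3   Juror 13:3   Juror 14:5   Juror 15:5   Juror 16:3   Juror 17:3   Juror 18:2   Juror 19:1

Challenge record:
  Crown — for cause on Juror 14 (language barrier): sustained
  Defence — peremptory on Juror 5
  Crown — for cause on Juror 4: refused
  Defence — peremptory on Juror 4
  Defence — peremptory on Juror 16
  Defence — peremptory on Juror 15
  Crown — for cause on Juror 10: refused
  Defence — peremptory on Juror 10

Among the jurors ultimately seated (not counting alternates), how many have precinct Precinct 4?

1

Removed: #4, #5, #10, #14, #15, #16.
Seated jurors 1–7: #1, #2, #3, #6, #7, #8, #9 (alternates #11, #12 not counted).
Of those, in Precinct 4: #7 → 1.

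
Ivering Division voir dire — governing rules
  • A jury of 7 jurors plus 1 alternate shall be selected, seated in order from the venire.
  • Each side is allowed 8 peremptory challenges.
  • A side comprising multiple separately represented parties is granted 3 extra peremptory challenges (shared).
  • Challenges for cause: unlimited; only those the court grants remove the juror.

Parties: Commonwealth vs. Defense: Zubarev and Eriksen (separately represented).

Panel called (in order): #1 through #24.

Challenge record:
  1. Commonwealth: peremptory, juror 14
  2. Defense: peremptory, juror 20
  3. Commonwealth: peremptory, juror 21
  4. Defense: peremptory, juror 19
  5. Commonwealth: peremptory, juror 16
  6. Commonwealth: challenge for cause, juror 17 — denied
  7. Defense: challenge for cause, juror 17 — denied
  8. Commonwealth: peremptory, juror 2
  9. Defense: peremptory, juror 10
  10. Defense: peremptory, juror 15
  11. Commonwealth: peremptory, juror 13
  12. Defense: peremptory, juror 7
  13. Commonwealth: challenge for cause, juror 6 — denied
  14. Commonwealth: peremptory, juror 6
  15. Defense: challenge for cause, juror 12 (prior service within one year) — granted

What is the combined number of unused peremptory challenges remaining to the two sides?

8

Commonwealth allotment: 8. Defense allotment: 8 base + 3 multi-party = 11.
Commonwealth peremptories used: #14, #21, #16, #2, #13, #6 — 6 (for-cause on #17, #6 don't count).
Defense peremptories used: #20, #19, #10, #15, #7 — 5 (for-cause on #17, #12 don't count).
Remaining: (8 − 6) + (11 − 5) = 8.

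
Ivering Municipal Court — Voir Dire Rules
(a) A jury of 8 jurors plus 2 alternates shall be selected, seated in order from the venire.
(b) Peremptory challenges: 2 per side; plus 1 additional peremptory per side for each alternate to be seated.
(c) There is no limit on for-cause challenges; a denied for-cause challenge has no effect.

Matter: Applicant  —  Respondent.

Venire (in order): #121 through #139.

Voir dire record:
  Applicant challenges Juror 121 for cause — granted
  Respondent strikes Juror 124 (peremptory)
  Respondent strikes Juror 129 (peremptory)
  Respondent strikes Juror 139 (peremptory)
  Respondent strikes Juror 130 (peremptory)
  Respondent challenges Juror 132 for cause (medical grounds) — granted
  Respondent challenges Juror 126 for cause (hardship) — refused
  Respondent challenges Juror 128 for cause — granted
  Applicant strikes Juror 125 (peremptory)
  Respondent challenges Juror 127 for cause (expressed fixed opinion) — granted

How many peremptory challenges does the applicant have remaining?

3

Applicant allotment: 2 base + 1 × 2 alternates = 4.
Applicant peremptories used: #125 — 1 (the for-cause on #121 doesn't count).
Remaining: 4 − 1 = 3.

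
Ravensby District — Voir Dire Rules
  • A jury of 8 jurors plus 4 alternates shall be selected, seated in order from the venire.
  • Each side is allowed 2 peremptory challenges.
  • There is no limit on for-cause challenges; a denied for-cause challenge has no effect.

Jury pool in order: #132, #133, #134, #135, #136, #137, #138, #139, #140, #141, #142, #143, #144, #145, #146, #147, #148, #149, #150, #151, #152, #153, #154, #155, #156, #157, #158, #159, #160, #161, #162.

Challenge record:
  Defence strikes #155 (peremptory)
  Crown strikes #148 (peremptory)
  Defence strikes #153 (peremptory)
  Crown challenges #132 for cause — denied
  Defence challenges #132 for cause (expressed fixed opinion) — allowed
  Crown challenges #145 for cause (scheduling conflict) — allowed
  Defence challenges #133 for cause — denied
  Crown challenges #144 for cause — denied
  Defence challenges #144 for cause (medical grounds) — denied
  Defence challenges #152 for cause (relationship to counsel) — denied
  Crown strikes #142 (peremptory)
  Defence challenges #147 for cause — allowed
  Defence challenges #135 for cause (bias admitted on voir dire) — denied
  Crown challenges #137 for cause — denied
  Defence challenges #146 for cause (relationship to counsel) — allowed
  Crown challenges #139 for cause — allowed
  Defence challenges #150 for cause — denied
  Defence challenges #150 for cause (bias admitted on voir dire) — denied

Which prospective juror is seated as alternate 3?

149

Removed: #132, #139, #142, #145, #146, #147, #148, #153, #155. (#133, #135, #137, #144, #150, #152 stay — for-cause denied.)
Seating in order: seats 1–8 → #133, #134, #135, #136, #137, #138, #140, #141; alternates → #143, #144, #149, #150.
So alternate 3 is #149.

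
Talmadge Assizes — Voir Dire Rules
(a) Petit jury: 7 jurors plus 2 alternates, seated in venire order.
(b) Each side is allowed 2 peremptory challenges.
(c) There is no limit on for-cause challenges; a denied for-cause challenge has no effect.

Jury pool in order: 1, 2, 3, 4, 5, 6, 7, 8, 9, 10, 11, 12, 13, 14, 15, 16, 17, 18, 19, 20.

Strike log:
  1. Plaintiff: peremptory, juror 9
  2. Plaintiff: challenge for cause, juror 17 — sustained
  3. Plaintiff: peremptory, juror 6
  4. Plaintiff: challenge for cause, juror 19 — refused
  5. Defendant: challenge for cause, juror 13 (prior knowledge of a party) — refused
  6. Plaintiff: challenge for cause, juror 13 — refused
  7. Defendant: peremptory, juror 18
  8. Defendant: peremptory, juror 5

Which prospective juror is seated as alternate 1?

Removed: #5, #6, #9, #17, #18. (#13, #19 stay — for-cause denied.)
Filling seats in venire order through position 8: #1, #2, #3, #4, #7, #8, #10, #11.
So alternate 1 is #11.

11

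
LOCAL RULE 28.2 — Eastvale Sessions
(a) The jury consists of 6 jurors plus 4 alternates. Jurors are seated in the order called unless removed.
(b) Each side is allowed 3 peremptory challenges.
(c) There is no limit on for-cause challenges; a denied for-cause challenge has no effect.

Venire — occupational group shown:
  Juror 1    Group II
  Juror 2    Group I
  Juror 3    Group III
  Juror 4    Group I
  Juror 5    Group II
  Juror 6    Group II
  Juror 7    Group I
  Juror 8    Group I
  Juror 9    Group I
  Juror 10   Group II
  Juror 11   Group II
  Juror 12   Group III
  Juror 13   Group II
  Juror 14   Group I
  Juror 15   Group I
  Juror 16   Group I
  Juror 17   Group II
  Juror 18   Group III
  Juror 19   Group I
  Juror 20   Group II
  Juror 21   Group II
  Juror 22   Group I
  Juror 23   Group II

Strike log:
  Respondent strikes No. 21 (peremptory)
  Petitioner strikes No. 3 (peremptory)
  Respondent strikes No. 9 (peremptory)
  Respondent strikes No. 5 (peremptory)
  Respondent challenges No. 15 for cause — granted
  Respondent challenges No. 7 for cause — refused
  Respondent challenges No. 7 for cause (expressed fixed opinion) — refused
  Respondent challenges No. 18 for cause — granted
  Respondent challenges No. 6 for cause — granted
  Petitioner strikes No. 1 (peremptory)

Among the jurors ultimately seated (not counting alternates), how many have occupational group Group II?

2

Removed: #1, #3, #5, #6, #9, #15, #18, #21.
Seated jurors 1–6: #2, #4, #7, #8, #10, #11 (alternates #12, #13, #14, #16 not counted).
Of those, in Group II: #10, #11 → 2.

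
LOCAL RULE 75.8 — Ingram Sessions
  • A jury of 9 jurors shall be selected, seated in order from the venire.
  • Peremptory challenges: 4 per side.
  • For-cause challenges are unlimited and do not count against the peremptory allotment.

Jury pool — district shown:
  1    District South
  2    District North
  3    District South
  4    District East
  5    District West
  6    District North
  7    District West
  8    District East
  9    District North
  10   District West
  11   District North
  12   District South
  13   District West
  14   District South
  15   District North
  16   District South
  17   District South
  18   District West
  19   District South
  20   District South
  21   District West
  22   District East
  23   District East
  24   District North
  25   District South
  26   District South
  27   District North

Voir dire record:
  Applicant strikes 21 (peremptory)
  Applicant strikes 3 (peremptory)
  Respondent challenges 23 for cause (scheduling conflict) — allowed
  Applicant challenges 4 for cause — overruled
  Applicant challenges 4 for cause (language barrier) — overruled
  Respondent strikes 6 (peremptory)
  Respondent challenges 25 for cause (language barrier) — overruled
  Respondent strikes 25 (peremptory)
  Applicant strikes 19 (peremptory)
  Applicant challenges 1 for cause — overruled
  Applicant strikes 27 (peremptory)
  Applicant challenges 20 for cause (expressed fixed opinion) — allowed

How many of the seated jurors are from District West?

Removed: #3, #6, #19, #20, #21, #23, #25, #27.
Seated jurors 1–9: #1, #2, #4, #5, #7, #8, #9, #10, #11.
Of those, in District West: #5, #7, #10 → 3.

3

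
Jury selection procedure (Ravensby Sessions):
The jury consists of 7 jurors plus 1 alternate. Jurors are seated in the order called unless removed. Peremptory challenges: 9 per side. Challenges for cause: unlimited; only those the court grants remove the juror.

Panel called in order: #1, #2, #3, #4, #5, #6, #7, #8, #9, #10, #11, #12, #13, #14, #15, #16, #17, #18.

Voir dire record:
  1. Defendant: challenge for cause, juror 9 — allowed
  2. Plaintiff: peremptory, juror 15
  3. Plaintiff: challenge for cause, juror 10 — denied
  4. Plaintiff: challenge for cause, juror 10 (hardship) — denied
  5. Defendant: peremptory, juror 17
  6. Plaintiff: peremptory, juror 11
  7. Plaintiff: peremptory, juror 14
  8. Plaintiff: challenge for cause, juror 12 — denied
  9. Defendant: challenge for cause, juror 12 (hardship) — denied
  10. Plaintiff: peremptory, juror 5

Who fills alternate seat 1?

10

Removed: #5, #9, #11, #14, #15, #17. (#10, #12 stay — for-cause denied.)
Filling seats in venire order through position 8: #1, #2, #3, #4, #6, #7, #8, #10.
So alternate 1 is #10.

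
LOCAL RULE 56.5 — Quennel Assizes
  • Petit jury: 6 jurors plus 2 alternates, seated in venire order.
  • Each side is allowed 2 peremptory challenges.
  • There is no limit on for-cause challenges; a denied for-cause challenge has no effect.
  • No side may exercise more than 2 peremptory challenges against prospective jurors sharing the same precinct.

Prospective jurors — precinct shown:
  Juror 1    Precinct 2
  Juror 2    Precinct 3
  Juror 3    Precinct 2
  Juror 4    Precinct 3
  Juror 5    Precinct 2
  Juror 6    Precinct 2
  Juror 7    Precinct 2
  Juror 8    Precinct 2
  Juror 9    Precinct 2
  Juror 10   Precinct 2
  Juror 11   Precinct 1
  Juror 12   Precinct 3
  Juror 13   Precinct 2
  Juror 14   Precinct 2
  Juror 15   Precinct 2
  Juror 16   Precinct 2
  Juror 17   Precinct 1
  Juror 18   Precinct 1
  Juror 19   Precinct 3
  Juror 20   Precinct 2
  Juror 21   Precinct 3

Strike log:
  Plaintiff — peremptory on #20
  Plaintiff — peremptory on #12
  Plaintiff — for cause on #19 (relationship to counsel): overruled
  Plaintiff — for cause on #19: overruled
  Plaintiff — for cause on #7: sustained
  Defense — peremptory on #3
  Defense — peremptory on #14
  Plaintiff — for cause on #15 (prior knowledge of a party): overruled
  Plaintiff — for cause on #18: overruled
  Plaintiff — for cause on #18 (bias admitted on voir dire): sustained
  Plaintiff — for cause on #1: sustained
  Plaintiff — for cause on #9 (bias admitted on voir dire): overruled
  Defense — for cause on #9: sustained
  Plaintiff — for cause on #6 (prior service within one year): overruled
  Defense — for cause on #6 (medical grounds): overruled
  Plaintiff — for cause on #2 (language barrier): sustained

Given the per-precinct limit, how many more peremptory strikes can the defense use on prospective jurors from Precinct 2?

Defense peremptories so far: #3, #14 — 2 of 2 used, 0 left overall.
Against Precinct 2: #3, #14 — 2 used; per-precinct cap 2 leaves 0.
Binding limit: min(0, 0) = 0.

0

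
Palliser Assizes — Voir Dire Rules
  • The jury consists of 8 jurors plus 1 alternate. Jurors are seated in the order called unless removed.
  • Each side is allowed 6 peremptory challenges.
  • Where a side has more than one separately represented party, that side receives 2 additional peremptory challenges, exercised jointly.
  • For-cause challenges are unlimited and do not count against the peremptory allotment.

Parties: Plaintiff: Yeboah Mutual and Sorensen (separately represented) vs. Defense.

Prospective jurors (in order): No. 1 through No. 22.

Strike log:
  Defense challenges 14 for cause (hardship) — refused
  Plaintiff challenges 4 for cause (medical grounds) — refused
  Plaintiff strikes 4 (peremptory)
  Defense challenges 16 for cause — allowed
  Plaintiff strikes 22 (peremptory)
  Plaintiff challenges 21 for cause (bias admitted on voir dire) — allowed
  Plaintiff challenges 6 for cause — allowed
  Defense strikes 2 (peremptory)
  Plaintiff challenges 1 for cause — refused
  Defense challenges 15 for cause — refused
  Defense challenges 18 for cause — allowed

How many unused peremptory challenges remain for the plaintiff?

6

Plaintiff allotment: 6 base + 2 multi-party = 8.
Plaintiff peremptories used: #4, #22 — 2 (for-cause on #4, #21, #6, #1 don't count).
Remaining: 8 − 2 = 6.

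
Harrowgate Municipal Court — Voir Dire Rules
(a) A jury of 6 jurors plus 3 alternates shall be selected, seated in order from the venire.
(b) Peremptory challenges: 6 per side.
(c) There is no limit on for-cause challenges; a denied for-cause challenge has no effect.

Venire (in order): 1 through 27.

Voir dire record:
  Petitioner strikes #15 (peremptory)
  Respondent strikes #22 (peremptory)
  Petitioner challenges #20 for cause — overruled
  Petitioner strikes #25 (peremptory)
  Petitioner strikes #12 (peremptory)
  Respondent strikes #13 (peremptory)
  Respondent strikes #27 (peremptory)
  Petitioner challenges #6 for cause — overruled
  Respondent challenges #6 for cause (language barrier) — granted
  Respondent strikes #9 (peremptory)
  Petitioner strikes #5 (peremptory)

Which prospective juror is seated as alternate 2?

11

Removed: #5, #6, #9, #12, #13, #15, #22, #25, #27. (#20 stays — for-cause denied.)
Seating in order: seats 1–6 → #1, #2, #3, #4, #7, #8; alternates → #10, #11, #14.
So alternate 2 is #11.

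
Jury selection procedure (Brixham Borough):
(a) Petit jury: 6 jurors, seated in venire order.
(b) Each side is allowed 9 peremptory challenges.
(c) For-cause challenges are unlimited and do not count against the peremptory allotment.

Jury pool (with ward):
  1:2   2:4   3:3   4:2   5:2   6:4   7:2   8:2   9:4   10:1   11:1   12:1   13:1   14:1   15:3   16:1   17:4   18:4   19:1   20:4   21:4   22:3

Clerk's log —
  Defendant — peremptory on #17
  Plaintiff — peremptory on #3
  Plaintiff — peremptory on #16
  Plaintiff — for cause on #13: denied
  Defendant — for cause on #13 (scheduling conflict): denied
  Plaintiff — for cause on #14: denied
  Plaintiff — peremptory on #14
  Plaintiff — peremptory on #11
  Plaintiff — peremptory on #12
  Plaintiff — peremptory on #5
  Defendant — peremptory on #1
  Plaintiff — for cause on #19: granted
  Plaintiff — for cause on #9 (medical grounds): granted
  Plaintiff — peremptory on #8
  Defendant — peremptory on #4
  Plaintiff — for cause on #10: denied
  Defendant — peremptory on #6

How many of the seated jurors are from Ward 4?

Removed: #1, #3, #4, #5, #6, #8, #9, #11, #12, #14, #16, #17, #19.
Seated jurors 1–6: #2, #7, #10, #13, #15, #18.
Of those, in Ward 4: #2, #18 → 2.

2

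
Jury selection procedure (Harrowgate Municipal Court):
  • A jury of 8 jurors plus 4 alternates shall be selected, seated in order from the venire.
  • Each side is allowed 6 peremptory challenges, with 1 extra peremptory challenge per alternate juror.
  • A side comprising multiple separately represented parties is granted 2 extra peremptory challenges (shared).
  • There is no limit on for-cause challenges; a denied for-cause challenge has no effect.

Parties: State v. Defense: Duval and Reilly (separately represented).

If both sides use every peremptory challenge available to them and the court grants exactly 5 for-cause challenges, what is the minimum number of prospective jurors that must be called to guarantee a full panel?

39

Seats to fill: 8 + 4 alternates = 12.
Peremptories — State: 6 + 1×4 = 10; Defense: 6 + 1×4 + 2 = 12; total 22.
For-cause removals: 5.
Minimum venire: 12 + 22 + 5 = 39.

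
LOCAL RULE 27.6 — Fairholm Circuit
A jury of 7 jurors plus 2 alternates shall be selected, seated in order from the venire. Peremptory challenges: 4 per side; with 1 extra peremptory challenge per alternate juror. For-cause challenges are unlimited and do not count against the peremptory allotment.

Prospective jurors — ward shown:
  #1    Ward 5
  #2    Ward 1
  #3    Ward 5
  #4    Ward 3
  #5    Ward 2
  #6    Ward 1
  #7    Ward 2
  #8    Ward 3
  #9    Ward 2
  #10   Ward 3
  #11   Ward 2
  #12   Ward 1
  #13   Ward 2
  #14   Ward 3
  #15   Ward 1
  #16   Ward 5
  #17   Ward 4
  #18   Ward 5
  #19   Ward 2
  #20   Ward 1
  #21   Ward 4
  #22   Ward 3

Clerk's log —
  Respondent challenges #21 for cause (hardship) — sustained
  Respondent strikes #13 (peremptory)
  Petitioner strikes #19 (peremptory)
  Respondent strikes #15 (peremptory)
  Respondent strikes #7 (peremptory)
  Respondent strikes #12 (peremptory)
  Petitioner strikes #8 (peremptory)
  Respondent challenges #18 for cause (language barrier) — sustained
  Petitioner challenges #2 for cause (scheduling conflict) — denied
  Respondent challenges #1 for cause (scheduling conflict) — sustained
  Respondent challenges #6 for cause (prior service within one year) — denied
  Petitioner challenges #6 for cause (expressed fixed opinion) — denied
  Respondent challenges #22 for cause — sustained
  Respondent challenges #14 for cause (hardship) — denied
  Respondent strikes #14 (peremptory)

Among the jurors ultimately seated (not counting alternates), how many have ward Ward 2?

2

Removed: #1, #7, #8, #12, #13, #14, #15, #18, #19, #21, #22.
Seated jurors 1–7: #2, #3, #4, #5, #6, #9, #10 (alternates #11, #16 not counted).
Of those, in Ward 2: #5, #9 → 2.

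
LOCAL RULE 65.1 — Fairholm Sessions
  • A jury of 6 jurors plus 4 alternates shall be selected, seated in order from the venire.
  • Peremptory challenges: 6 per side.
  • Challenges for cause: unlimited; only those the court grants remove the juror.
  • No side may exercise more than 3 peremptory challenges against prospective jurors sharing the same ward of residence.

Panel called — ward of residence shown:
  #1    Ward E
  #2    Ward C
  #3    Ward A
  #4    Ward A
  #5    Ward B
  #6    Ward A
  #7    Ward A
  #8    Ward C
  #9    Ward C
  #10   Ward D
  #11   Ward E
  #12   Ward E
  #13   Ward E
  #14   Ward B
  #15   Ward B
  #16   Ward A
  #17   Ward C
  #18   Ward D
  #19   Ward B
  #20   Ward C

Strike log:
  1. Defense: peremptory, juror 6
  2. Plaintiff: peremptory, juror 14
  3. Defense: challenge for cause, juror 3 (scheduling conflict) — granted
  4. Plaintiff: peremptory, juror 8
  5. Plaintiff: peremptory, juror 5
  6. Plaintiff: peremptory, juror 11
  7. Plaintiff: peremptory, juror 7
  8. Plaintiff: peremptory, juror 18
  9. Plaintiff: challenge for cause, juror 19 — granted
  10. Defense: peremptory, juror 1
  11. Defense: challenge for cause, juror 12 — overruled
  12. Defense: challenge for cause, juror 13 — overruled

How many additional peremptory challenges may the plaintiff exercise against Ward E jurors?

0

Plaintiff peremptories so far: #14, #8, #5, #11, #7, #18 — 6 of 6 used, 0 left overall.
Against Ward E: #11 — 1 used; per-ward cap 3 leaves 2.
Binding limit: min(0, 2) = 0.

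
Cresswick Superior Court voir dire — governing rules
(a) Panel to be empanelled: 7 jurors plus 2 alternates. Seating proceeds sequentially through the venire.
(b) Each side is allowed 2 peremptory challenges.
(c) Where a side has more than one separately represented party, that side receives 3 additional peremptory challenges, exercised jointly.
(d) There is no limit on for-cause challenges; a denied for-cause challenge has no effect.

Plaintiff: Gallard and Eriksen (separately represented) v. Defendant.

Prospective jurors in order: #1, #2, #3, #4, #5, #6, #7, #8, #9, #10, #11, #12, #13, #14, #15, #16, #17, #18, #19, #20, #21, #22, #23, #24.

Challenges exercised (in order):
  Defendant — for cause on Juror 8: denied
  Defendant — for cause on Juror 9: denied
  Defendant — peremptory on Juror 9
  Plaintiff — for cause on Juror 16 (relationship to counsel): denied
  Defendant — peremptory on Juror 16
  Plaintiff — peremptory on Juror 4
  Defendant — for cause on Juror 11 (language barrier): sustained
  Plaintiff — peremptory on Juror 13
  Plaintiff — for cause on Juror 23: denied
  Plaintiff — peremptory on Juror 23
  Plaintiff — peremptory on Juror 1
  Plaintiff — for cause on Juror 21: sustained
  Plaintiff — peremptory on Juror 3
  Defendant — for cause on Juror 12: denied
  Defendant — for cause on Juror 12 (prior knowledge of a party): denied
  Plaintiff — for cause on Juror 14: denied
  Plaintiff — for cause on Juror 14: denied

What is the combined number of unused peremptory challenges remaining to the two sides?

Plaintiff allotment: 2 base + 3 multi-party = 5. Defendant allotment: 2.
Plaintiff peremptories used: #4, #13, #23, #1, #3 — 5 (for-cause on #16, #23, #21, #14, #14 don't count).
Defendant peremptories used: #9, #16 — 2 (for-cause on #8, #9, #11, #12, #12 don't count).
Remaining: (5 − 5) + (2 − 2) = 0.

0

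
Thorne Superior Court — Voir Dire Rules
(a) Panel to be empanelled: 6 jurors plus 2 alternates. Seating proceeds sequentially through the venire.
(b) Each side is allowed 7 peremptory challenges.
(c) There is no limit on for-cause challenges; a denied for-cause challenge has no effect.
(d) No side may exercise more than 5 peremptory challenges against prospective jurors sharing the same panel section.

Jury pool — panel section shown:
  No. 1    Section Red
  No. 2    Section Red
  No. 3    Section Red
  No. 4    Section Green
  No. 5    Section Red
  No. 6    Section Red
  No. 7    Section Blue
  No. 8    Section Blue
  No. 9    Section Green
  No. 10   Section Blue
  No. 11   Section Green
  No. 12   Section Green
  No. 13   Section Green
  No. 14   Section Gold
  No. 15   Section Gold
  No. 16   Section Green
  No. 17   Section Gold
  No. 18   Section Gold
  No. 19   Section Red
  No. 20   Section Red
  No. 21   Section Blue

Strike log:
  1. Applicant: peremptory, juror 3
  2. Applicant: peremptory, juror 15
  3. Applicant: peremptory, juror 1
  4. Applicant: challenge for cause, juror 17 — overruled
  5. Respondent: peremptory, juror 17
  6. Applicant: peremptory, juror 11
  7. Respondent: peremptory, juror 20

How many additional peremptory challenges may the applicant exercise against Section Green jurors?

3

Applicant peremptories so far: #3, #15, #1, #11 — 4 of 7 used, 3 left overall.
Against Section Green: #11 — 1 used; per-section cap 5 leaves 4.
Binding limit: min(3, 4) = 3.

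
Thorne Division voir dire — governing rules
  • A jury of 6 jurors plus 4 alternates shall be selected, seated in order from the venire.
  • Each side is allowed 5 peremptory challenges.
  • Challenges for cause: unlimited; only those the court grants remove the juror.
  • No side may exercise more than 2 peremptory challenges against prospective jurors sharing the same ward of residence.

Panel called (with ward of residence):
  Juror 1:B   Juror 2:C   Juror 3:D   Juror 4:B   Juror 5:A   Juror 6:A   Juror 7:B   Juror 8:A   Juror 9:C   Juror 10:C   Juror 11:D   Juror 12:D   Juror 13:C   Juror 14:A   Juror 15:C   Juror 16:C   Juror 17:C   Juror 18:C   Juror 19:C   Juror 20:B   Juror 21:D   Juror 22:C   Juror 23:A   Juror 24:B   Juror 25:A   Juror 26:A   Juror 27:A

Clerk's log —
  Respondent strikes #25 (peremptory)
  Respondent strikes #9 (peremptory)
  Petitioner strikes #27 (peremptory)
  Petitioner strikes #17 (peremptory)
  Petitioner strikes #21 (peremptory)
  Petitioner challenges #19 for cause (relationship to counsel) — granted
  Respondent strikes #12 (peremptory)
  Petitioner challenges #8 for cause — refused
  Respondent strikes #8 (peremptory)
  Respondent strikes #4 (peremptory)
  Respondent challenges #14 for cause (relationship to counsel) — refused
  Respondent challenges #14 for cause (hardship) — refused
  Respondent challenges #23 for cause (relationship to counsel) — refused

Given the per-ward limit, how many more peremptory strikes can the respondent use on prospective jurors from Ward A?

0

Respondent peremptories so far: #25, #9, #12, #8, #4 — 5 of 5 used, 0 left overall.
Against Ward A: #25, #8 — 2 used; per-ward cap 2 leaves 0.
Binding limit: min(0, 0) = 0.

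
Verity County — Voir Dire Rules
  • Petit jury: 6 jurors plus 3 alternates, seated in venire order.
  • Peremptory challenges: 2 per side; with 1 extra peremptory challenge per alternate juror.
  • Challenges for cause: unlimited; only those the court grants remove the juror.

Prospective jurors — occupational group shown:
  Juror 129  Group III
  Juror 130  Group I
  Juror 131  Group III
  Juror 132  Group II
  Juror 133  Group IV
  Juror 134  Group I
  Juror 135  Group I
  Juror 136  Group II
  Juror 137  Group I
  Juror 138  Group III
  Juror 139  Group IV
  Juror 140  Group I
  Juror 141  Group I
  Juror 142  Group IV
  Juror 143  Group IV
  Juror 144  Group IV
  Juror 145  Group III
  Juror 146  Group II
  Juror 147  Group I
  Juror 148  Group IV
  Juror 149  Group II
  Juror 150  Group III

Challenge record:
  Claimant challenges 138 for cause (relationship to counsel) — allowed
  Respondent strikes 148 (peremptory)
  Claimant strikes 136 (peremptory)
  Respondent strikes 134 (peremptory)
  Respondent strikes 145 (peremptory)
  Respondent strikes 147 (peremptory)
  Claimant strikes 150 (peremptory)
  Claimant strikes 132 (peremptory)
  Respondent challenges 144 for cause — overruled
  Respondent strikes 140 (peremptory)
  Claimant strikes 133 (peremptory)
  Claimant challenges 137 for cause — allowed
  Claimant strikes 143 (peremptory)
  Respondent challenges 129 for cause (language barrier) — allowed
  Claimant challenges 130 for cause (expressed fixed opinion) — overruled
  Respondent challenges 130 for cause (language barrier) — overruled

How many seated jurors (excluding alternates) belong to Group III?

1

Removed: #129, #132, #133, #134, #136, #137, #138, #140, #143, #145, #147, #148, #150.
Seated jurors 1–6: #130, #131, #135, #139, #141, #142 (alternates #144, #146, #149 not counted).
Of those, in Group III: #131 → 1.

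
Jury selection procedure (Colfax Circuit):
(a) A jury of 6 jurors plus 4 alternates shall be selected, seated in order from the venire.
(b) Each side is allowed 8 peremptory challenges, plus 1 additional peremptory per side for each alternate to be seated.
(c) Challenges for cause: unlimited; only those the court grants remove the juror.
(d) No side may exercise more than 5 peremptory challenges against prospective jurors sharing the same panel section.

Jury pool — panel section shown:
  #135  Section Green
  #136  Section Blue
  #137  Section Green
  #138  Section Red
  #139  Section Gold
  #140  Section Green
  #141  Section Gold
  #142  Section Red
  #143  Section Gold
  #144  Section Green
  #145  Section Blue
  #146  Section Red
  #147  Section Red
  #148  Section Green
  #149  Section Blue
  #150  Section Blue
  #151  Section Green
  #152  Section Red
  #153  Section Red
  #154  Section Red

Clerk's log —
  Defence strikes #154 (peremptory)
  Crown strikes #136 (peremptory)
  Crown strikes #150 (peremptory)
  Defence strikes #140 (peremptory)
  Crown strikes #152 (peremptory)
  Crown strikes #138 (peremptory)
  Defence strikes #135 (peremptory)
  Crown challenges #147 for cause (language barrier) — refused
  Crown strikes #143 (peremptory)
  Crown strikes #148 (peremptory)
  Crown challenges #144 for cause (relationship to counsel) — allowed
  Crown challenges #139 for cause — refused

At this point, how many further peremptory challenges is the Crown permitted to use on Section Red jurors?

Crown peremptories so far: #136, #150, #152, #138, #143, #148 — 6 of 12 used, 6 left overall.
Against Section Red: #152, #138 — 2 used; per-section cap 5 leaves 3.
Binding limit: min(6, 3) = 3.

3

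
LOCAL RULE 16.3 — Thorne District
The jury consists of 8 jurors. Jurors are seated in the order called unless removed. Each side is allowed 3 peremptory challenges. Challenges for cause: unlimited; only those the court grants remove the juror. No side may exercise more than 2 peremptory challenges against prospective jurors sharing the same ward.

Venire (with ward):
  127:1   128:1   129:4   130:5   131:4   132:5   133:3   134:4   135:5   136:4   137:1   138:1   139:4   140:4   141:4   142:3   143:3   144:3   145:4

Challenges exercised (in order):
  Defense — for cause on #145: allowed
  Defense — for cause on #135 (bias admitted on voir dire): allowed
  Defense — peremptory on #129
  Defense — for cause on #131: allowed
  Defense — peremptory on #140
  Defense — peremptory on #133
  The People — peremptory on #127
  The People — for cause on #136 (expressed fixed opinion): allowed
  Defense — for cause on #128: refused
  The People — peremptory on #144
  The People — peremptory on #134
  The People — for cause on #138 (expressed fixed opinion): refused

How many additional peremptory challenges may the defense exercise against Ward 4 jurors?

Defense peremptories so far: #129, #140, #133 — 3 of 3 used, 0 left overall.
Against Ward 4: #129, #140 — 2 used; per-ward cap 2 leaves 0.
Binding limit: min(0, 0) = 0.

0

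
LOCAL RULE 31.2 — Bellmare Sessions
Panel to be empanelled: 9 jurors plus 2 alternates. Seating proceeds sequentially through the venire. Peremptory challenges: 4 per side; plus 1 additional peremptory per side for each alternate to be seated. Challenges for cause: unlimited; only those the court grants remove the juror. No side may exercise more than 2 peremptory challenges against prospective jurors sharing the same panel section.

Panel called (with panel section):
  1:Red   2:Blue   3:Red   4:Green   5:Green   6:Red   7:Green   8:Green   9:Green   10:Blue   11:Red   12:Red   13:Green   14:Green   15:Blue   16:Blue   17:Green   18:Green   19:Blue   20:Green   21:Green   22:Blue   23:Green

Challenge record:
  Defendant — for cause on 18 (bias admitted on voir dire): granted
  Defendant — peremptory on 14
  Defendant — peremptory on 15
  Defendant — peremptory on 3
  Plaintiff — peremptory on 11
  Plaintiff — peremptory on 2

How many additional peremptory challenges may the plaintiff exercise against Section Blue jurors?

Plaintiff peremptories so far: #11, #2 — 2 of 6 used, 4 left overall.
Against Section Blue: #2 — 1 used; per-section cap 2 leaves 1.
Binding limit: min(4, 1) = 1.

1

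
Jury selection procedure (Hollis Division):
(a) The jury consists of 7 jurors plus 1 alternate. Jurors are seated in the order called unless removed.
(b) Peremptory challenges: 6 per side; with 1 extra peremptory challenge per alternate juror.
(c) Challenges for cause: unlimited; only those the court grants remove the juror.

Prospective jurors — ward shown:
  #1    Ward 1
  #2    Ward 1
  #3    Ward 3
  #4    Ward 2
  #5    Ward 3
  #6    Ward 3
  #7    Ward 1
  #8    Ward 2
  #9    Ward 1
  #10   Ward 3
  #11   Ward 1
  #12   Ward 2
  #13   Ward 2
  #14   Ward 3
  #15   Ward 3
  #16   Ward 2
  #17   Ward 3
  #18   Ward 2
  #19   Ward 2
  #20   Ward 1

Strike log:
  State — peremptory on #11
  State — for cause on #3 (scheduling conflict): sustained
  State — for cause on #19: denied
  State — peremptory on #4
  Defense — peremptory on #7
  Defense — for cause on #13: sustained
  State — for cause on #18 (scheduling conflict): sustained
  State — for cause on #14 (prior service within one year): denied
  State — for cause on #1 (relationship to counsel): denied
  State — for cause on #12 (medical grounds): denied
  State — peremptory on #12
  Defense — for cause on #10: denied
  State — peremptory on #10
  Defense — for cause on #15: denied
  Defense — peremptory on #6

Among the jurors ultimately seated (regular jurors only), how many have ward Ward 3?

3

Removed: #3, #4, #6, #7, #10, #11, #12, #13, #18.
Seated jurors 1–7: #1, #2, #5, #8, #9, #14, #15 (alternates #16 not counted).
Of those, in Ward 3: #5, #14, #15 → 3.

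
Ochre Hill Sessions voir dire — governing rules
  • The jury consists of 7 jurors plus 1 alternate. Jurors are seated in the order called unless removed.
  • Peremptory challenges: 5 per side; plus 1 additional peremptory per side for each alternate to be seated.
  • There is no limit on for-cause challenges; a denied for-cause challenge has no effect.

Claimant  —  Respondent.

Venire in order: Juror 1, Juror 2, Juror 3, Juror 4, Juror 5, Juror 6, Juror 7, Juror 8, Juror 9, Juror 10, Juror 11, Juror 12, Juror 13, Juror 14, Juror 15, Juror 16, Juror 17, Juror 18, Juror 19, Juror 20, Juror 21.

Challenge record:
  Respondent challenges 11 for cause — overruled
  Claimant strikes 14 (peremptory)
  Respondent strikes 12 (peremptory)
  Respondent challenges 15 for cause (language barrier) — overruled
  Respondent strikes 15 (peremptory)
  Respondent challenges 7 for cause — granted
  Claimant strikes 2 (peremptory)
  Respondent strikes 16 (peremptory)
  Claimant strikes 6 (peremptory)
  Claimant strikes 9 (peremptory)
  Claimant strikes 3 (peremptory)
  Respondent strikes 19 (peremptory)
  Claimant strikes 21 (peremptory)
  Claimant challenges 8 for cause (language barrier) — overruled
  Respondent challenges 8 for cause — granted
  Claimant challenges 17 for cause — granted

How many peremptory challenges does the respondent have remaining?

Respondent allotment: 5 base + 1 × 1 alternate = 6.
Respondent peremptories used: #12, #15, #16, #19 — 4 (for-cause on #11, #15, #7, #8 don't count).
Remaining: 6 − 4 = 2.

2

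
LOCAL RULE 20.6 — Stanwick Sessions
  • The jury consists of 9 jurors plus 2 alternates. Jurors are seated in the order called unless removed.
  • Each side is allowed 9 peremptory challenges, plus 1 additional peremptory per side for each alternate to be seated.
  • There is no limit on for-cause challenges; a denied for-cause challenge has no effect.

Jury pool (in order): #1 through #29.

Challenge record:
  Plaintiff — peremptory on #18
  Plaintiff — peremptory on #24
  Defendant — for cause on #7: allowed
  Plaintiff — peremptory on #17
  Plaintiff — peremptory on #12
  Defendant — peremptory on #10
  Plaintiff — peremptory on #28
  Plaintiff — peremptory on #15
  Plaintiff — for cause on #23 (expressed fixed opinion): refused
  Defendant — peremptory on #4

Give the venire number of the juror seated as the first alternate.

14

Removed: #4, #7, #10, #12, #15, #17, #18, #24, #28. (#23 stays — for-cause denied.)
Filling seats in venire order through position 10: #1, #2, #3, #5, #6, #8, #9, #11, #13, #14.
So alternate 1 is #14.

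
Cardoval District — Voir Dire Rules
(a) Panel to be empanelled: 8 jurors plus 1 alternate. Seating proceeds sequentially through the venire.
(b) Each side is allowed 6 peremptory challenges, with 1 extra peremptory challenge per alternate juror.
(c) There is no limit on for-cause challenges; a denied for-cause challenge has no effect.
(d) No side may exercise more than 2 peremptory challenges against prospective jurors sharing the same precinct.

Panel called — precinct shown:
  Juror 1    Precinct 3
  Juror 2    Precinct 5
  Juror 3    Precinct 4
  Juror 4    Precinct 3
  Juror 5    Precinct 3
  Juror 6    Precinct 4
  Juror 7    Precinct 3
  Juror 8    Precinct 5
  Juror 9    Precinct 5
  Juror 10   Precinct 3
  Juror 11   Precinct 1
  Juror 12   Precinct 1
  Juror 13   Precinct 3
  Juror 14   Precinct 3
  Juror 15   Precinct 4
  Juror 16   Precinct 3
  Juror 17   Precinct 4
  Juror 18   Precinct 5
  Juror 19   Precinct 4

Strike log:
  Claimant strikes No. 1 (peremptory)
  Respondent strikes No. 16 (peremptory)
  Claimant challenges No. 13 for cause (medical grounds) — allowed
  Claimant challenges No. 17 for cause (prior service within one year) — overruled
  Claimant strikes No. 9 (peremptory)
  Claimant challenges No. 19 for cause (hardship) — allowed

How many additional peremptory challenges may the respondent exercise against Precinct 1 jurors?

Respondent peremptories so far: #16 — 1 of 7 used, 6 left overall.
Against Precinct 1: none yet — per-precinct cap 2 leaves 2.
Binding limit: min(6, 2) = 2.

2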